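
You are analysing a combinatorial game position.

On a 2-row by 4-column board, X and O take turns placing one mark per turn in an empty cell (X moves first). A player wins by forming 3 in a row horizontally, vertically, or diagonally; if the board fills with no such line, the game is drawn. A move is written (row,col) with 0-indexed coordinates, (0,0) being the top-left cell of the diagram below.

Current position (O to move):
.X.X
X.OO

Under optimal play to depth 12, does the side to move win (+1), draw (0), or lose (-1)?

value(.X.X/X.OO, O) = +1

ply 1, O at .X.X/X.OO | (0,0)=-1→OX.X/X.OO; (0,2)=+0→.XOX/X.OO; (1,1)=+1→.X.X/XOOO*
ply 2: .X.X/XOOO is terminal -1 (X); from .X.X/X.OO depth 12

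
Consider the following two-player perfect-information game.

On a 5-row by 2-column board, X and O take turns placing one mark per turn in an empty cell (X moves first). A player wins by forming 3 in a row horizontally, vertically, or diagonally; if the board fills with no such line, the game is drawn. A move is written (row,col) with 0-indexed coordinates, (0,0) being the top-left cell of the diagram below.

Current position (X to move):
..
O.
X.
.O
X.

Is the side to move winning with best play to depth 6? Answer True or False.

X winning at [../O./X./.O/X.]: True

ply 1, X at ../O./X./.O/X. | (0,0)=+0→X./O./X./.O/X.; (0,1)=+0→.X/O./X./.O/X.; (1,1)=+0→../OX/X./.O/X.; (2,1)=+0→../O./XX/.O/X.; (3,0)=+1→../O./X./XO/X.*; (4,1)=+0→../O./X./.O/XX
ply 2: ../O./X./XO/X. is terminal -1 (O); from ../O./X./.O/X. depth 6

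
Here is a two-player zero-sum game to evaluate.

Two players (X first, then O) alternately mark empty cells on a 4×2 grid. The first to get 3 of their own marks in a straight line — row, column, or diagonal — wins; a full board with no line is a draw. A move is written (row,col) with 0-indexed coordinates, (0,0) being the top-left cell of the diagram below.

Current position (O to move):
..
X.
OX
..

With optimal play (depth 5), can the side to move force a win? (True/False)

O winning at [../X./OX/..]: False

[../X./OX/..] O move#1: (0,0):-1/O./X./OX/.., (0,1):+0/.O/X./OX/..*, (1,1):+0/../XO/OX/.., (3,0):-1/../X./OX/O., (3,1):+0/../X./OX/.O
[.O/X./OX/..] X move#2: (0,0):+0/XO/X./OX/..*, (1,1):+0/.O/XX/OX/.., (3,0):+0/.O/X./OX/X., (3,1):+0/.O/X./OX/.X
[XO/X./OX/..] O move#3: (1,1):+0/XO/XO/OX/..*, (3,0):+0/XO/X./OX/O., (3,1):+0/XO/X./OX/.O
[XO/XO/OX/..] X move#4: (3,0):+0/XO/XO/OX/X.*, (3,1):+0/XO/XO/OX/.X
[XO/XO/OX/X.] O move#5: (3,1):+0/XO/XO/OX/XO*
[XO/XO/OX/XO] end (terminal +0, X#6); searched ../X./OX/.. to 5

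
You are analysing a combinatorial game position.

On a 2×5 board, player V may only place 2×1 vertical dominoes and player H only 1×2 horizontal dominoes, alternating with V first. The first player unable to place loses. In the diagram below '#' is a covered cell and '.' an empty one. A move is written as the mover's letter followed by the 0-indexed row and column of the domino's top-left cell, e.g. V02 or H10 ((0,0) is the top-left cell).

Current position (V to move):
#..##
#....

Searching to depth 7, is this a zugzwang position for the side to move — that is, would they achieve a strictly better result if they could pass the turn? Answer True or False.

p1 V@[#..##/#....]: V01[##.##/##...]-1 V02[#.###/#.#..]+1*
p2 H@[#.###/#.#..]: H13[#.###/#.###]-1*
p3 V@[#.###/#.###]: V01[#####/#####]+1*
p4 H@[#####/#####] terminal -1; root [#..##/#....] d7
pass branch (H moves first from the same position):
  | p1 H@[#..##/#....]: H01[#####/#....]+1* H11[#..##/###..]+1 H12[#..##/#.##.]-1 H13[#..##/#..##]-1
  | p2 V@[#####/#....] terminal -1; root [#..##/#....] d7
V moving scores +1; V passing scores -1

zugzwang(#..##/#...., V) = False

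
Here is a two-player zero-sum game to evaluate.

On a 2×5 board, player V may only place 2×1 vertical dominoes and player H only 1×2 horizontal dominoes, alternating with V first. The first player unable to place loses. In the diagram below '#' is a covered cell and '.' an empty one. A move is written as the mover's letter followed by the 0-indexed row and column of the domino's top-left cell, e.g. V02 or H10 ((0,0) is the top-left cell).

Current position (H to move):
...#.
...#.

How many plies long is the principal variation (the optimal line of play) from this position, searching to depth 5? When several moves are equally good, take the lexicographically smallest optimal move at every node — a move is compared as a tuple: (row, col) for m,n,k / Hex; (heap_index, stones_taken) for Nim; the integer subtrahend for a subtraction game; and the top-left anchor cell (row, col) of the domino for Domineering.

[...#./...#.] H move#1: H00:-1/##.#./...#.*, H01:-1/.###./...#., H10:-1/...#./##.#., H11:-1/...#./.###.
[##.#./...#.] V move#2: V02:+1/####./..##.*, V04:-1/##.##/...##
[####./..##.] H move#3: H10:-1/####./####.*
[####./####.] V move#4: V04:+1/#####/#####*
[#####/#####] end (terminal -1, H#5); searched ...#./...#. to 5

PV length from [...#./...#.]: 4 plies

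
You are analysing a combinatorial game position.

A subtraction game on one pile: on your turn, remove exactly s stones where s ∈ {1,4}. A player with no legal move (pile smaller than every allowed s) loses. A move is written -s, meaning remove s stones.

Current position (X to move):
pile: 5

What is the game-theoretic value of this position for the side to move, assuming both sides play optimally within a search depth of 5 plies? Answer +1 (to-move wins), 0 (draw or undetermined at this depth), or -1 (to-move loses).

value(5, X) = -1

[5] X move#1: -1:-1/4*, -4:-1/1
[4] O move#2: -1:-1/3, -4:+1/0*
[0] end (terminal -1, X#3); searched 5 to 5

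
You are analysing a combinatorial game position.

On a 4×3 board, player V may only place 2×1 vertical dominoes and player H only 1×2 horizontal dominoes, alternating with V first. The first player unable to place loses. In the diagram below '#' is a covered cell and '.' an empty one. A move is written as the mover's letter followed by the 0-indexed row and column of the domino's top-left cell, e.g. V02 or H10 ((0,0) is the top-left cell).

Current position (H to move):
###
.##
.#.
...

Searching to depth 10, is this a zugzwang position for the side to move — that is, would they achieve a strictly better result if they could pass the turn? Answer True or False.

zugzwang(###/.##/.#./..., H) = False

ply 1, H at ###/.##/.#./... | H30=-1→###/.##/.#./##.*; H31=-1→###/.##/.#./.##
ply 2, V at ###/.##/.#./##. | V10=+1→###/###/##./##.*; V22=+1→###/.##/.##/###
ply 3: ###/###/##./##. is terminal -1 (H); from ###/.##/.#./... depth 10
pass branch (V moves first from the same position):
  | ply 1, V at ###/.##/.#./... | V10=-1→###/###/##./...; V20=-1→###/.##/##./#..; V22=+1→###/.##/.##/..#*
  | ply 2, H at ###/.##/.##/..# | H30=-1→###/.##/.##/###*
  | ply 3, V at ###/.##/.##/### | V10=+1→###/###/###/###*
  | ply 4: ###/###/###/### is terminal -1 (H); from ###/.##/.#./... depth 10
H moving scores -1; H passing scores -1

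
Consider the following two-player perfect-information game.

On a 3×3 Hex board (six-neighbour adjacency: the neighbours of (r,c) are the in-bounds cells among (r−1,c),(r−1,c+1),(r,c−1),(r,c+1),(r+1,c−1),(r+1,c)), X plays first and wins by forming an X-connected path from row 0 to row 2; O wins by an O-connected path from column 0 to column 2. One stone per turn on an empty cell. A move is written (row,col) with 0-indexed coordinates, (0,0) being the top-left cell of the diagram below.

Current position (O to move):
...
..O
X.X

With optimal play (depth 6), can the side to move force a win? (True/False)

O winning at [.../..O/X.X]: True

p1 O@[.../..O/X.X]: (0,0)[O../..O/X.X]-1 (0,1)[.O./..O/X.X]+1* (0,2)[..O/..O/X.X]-1 (1,0)[.../O.O/X.X]-1 (1,1)[.../.OO/X.X]-1 (2,1)[.../..O/XOX]-1
p2 X@[.O./..O/X.X]: (0,0)[XO./..O/X.X]-1* (0,2)[.OX/..O/X.X]-1 (1,0)[.O./X.O/X.X]-1 (1,1)[.O./.XO/X.X]-1 (2,1)[.O./..O/XXX]-1
p3 O@[XO./..O/X.X]: (0,2)[XOO/..O/X.X]-1 (1,0)[XO./O.O/X.X]+1* (1,1)[XO./.OO/X.X]-1 (2,1)[XO./..O/XOX]-1
p4 X@[XO./O.O/X.X]: (0,2)[XOX/O.O/X.X]-1* (1,1)[XO./OXO/X.X]-1 (2,1)[XO./O.O/XXX]-1
p5 O@[XOX/O.O/X.X]: (1,1)[XOX/OOO/X.X]+1* (2,1)[XOX/O.O/XOX]-1
p6 X@[XOX/OOO/X.X] terminal -1; root [.../..O/X.X] d6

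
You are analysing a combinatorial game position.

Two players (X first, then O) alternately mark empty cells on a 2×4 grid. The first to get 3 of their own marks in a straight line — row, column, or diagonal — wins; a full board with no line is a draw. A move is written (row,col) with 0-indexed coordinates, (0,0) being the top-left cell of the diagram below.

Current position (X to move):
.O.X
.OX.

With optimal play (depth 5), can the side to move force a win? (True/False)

X winning at [.O.X/.OX.]: False

[.O.X/.OX.] X move#1: (0,0):+0/XO.X/.OX.*, (0,2):+0/.OXX/.OX., (1,0):+0/.O.X/XOX., (1,3):+0/.O.X/.OXX
[XO.X/.OX.] O move#2: (0,2):+0/XOOX/.OX.*, (1,0):+0/XO.X/OOX., (1,3):+0/XO.X/.OXO
[XOOX/.OX.] X move#3: (1,0):+0/XOOX/XOX.*, (1,3):+0/XOOX/.OXX
[XOOX/XOX.] O move#4: (1,3):+0/XOOX/XOXO*
[XOOX/XOXO] end (terminal +0, X#5); searched .O.X/.OX. to 5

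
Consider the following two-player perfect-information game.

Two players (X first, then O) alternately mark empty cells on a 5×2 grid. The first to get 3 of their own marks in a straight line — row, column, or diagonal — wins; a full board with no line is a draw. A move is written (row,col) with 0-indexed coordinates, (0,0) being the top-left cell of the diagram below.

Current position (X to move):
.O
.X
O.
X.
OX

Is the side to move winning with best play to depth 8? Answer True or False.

X winning at [.O/.X/O./X./OX]: False

p1 X@[.O/.X/O./X./OX]: (0,0)[XO/.X/O./X./OX]+0* (1,0)[.O/XX/O./X./OX]+0 (2,1)[.O/.X/OX/X./OX]+0 (3,1)[.O/.X/O./XX/OX]+0
p2 O@[XO/.X/O./X./OX]: (1,0)[XO/OX/O./X./OX]+0* (2,1)[XO/.X/OO/X./OX]+0 (3,1)[XO/.X/O./XO/OX]+0
p3 X@[XO/OX/O./X./OX]: (2,1)[XO/OX/OX/X./OX]+0* (3,1)[XO/OX/O./XX/OX]+0
p4 O@[XO/OX/OX/X./OX]: (3,1)[XO/OX/OX/XO/OX]+0*
p5 X@[XO/OX/OX/XO/OX] terminal +0; root [.O/.X/O./X./OX] d8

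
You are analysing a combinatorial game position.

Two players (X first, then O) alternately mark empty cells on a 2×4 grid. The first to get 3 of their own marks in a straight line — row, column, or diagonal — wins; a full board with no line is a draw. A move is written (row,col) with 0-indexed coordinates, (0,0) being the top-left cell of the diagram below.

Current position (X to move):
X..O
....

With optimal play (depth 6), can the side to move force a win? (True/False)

p1 X@[X..O/....]: (0,1)[XX.O/....]+0* (0,2)[X.XO/....]+0 (1,0)[X..O/X...]+0 (1,1)[X..O/.X..]+0 (1,2)[X..O/..X.]+0 (1,3)[X..O/...X]+0
p2 O@[XX.O/....]: (0,2)[XXOO/....]+0* (1,0)[XX.O/O...]-1 (1,1)[XX.O/.O..]-1 (1,2)[XX.O/..O.]-1 (1,3)[XX.O/...O]-1
p3 X@[XXOO/....]: (1,0)[XXOO/X...]+0* (1,1)[XXOO/.X..]+0 (1,2)[XXOO/..X.]+0 (1,3)[XXOO/...X]+0
p4 O@[XXOO/X...]: (1,1)[XXOO/XO..]+0* (1,2)[XXOO/X.O.]+0 (1,3)[XXOO/X..O]+0
p5 X@[XXOO/XO..]: (1,2)[XXOO/XOX.]+0* (1,3)[XXOO/XO.X]+0
p6 O@[XXOO/XOX.]: (1,3)[XXOO/XOXO]+0*
p7 X@[XXOO/XOXO] terminal +0; root [X..O/....] d6

X winning at [X..O/....]: False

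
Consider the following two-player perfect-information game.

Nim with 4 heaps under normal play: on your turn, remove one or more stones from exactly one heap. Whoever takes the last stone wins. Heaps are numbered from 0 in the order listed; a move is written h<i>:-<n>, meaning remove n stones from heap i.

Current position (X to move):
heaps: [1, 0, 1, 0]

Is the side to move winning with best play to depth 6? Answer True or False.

X winning at [(1,0,1,0)]: False

[(1,0,1,0)] X move#1: h0:-1:-1/(0,0,1,0)*, h2:-1:-1/(1,0,0,0)
[(0,0,1,0)] O move#2: h2:-1:+1/(0,0,0,0)*
[(0,0,0,0)] end (terminal -1, X#3); searched (1,0,1,0) to 6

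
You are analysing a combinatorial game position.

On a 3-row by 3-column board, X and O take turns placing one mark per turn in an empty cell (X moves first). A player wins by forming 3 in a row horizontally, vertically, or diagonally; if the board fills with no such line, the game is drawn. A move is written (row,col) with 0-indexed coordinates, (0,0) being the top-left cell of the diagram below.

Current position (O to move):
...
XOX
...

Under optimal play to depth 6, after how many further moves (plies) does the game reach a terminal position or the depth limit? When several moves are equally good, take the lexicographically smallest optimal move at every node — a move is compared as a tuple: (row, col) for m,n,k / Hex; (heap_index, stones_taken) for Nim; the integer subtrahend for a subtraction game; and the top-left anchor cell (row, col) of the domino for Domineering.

ply 1, O at .../XOX/... | (0,0)=+1→O../XOX/...*; (0,1)=+1→.O./XOX/...; (0,2)=+1→..O/XOX/...; (2,0)=+1→.../XOX/O..; (2,1)=+1→.../XOX/.O.; (2,2)=+1→.../XOX/..O
ply 2, X at O../XOX/... | (0,1)=-1→OX./XOX/...*; (0,2)=-1→O.X/XOX/...; (2,0)=-1→O../XOX/X..; (2,1)=-1→O../XOX/.X.; (2,2)=-1→O../XOX/..X
ply 3, O at OX./XOX/... | (0,2)=+1→OXO/XOX/...*; (2,0)=+1→OX./XOX/O..; (2,1)=+0→OX./XOX/.O.; (2,2)=+1→OX./XOX/..O
ply 4, X at OXO/XOX/... | (2,0)=-1→OXO/XOX/X..*; (2,1)=-1→OXO/XOX/.X.; (2,2)=-1→OXO/XOX/..X
ply 5, O at OXO/XOX/X.. | (2,1)=+0→OXO/XOX/XO.; (2,2)=+1→OXO/XOX/X.O*
ply 6: OXO/XOX/X.O is terminal -1 (X); from .../XOX/... depth 6

PV length from [.../XOX/...]: 5 plies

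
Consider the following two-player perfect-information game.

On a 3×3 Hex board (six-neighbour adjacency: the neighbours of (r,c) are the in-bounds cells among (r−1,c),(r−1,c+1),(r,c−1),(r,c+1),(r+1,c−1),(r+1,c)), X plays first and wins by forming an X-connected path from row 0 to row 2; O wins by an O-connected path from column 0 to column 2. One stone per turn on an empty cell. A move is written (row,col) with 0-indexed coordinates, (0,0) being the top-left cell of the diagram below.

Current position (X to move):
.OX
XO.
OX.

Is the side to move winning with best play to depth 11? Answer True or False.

X winning at [.OX/XO./OX.]: True

[.OX/XO./OX.] X move#1: (0,0):-1/XOX/XO./OX., (1,2):+1/.OX/XOX/OX.*, (2,2):-1/.OX/XO./OXX
[.OX/XOX/OX.] end (terminal -1, O#2); searched .OX/XO./OX. to 11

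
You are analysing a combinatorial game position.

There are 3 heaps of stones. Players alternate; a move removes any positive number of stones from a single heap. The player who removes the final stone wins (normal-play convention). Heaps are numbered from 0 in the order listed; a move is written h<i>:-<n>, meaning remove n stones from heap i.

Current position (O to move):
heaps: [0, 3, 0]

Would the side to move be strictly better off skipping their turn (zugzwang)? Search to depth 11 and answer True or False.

zugzwang((0,3,0), O) = False

p1 O@[(0,3,0)]: h1:-1[(0,2,0)]-1 h1:-2[(0,1,0)]-1 h1:-3[(0,0,0)]+1*
p2 X@[(0,0,0)] terminal -1; root [(0,3,0)] d11
suppose O passes — search the same position with X to move:
pass> p1 X@[(0,3,0)]: h1:-1[(0,2,0)]-1 h1:-2[(0,1,0)]-1 h1:-3[(0,0,0)]+1*
pass> p2 O@[(0,0,0)] terminal -1; root [(0,3,0)] d11
for O: play +1, pass -1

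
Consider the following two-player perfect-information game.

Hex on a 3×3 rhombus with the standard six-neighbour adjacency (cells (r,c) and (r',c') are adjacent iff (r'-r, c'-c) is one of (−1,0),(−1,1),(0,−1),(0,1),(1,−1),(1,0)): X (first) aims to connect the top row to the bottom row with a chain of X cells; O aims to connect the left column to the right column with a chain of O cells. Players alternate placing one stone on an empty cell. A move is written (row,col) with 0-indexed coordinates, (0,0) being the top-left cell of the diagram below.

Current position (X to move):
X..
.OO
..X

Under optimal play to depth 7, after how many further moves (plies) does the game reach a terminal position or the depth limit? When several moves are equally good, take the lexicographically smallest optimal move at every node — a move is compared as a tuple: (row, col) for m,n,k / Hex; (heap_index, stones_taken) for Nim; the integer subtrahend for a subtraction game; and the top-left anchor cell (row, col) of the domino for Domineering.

[X../.OO/..X] X move#1: (0,1):-1/XX./.OO/..X*, (0,2):-1/X.X/.OO/..X, (1,0):-1/X../XOO/..X, (2,0):-1/X../.OO/X.X, (2,1):-1/X../.OO/.XX
[XX./.OO/..X] O move#2: (0,2):+1/XXO/.OO/..X*, (1,0):+1/XX./OOO/..X, (2,0):+1/XX./.OO/O.X, (2,1):+1/XX./.OO/.OX
[XXO/.OO/..X] X move#3: (1,0):-1/XXO/XOO/..X*, (2,0):-1/XXO/.OO/X.X, (2,1):-1/XXO/.OO/.XX
[XXO/XOO/..X] O move#4: (2,0):+1/XXO/XOO/O.X*, (2,1):-1/XXO/XOO/.OX
[XXO/XOO/O.X] end (terminal -1, X#5); searched X../.OO/..X to 7

PV length from [X../.OO/..X]: 4 plies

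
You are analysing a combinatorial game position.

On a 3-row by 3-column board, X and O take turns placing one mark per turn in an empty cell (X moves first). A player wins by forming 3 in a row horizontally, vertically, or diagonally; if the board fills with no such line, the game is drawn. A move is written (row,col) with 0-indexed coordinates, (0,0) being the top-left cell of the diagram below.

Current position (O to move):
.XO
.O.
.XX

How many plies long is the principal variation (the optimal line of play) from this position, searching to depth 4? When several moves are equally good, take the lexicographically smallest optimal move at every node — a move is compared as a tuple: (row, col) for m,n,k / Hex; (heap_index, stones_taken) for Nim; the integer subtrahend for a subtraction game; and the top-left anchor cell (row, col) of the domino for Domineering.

PV length from [.XO/.O./.XX]: 1 ply

[.XO/.O./.XX] O move#1: (0,0):-1/OXO/.O./.XX, (1,0):-1/.XO/OO./.XX, (1,2):-1/.XO/.OO/.XX, (2,0):+1/.XO/.O./OXX*
[.XO/.O./OXX] end (terminal -1, X#2); searched .XO/.O./.XX to 4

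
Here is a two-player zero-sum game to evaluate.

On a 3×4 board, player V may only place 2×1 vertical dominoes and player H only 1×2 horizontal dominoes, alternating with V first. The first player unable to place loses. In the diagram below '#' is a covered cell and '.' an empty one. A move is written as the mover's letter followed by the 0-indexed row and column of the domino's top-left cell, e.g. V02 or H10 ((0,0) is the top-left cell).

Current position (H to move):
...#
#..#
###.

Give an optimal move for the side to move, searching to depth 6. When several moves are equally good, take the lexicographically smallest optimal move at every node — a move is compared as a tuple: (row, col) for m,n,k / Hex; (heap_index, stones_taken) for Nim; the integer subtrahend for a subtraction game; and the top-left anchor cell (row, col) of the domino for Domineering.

H's best at [...#/#..#/###.]: H01

p1 H@[...#/#..#/###.]: H00[##.#/#..#/###.]-1 H01[.###/#..#/###.]+1* H11[...#/####/###.]+1
p2 V@[.###/#..#/###.] terminal -1; root [...#/#..#/###.] d6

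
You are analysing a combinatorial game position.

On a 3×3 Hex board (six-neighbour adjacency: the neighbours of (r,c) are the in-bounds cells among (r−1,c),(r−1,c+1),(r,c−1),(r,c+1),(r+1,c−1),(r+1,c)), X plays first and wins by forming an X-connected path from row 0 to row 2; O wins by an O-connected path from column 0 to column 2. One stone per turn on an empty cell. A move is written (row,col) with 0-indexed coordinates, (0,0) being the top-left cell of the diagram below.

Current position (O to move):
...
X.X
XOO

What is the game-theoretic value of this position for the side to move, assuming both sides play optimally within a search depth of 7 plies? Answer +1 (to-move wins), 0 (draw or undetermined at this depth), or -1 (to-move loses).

ply 1, O at .../X.X/XOO | (0,0)=-1→O../X.X/XOO*; (0,1)=-1→.O./X.X/XOO; (0,2)=-1→..O/X.X/XOO; (1,1)=-1→.../XOX/XOO
ply 2, X at O../X.X/XOO | (0,1)=+1→OX./X.X/XOO*; (0,2)=+1→O.X/X.X/XOO; (1,1)=+1→O../XXX/XOO
ply 3: OX./X.X/XOO is terminal -1 (O); from .../X.X/XOO depth 7

value(.../X.X/XOO, O) = -1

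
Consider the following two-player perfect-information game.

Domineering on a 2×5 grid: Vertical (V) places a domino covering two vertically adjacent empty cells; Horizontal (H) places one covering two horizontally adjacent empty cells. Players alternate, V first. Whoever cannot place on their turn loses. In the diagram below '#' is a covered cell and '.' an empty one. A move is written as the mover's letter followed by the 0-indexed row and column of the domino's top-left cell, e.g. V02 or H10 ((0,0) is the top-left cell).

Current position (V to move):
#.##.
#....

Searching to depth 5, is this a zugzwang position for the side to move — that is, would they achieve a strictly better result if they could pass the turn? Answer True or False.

zugzwang(#.##./#...., V) = True

[#.##./#....] V move#1: V01:-1/####./##...*, V04:-1/#.###/#...#
[####./##...] H move#2: H12:-1/####./####., H13:+1/####./##.##*
[####./##.##] end (terminal -1, V#3); searched #.##./#.... to 5
suppose V passes — search the same position with H to move:
pass> [#.##./#....] H move#1: H11:-1/#.##./###..*, H12:-1/#.##./#.##., H13:-1/#.##./#..##
pass> [#.##./###..] V move#2: V04:+1/#.###/###.#*
pass> [#.###/###.#] end (terminal -1, H#3); searched #.##./#.... to 5
for V: play -1, pass +1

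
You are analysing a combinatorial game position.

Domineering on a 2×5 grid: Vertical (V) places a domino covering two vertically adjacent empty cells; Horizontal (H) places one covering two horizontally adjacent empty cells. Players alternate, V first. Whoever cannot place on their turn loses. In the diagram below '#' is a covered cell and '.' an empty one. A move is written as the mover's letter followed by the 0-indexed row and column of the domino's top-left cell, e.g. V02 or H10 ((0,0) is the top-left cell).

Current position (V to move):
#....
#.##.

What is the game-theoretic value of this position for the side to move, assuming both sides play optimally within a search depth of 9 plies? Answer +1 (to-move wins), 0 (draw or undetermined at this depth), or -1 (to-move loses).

p1 V@[#..../#.##.]: V01[##.../####.]-1* V04[#...#/#.###]-1
p2 H@[##.../####.]: H02[####./####.]-1 H03[##.##/####.]+1*
p3 V@[##.##/####.] terminal -1; root [#..../#.##.] d9

value(#..../#.##., V) = -1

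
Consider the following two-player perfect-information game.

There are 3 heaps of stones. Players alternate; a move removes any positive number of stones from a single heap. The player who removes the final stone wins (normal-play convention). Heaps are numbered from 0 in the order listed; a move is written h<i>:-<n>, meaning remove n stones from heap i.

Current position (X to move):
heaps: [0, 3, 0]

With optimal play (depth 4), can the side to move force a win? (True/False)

X winning at [(0,3,0)]: True

[(0,3,0)] X move#1: h1:-1:-1/(0,2,0), h1:-2:-1/(0,1,0), h1:-3:+1/(0,0,0)*
[(0,0,0)] end (terminal -1, O#2); searched (0,3,0) to 4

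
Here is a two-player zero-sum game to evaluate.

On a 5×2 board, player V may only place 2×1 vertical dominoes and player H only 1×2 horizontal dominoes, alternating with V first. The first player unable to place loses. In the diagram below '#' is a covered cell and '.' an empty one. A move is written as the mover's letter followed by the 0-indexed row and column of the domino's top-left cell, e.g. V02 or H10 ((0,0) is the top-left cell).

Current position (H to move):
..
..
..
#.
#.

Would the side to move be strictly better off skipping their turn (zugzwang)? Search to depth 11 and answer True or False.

zugzwang(../../../#./#., H) = False

[../../../#./#.] H move#1: H00:-1/##/../../#./#., H10:+1/../##/../#./#.*, H20:-1/../../##/#./#.
[../##/../#./#.] V move#2: V21:-1/../##/.#/##/#.*, V31:-1/../##/../##/##
[../##/.#/##/#.] H move#3: H00:+1/##/##/.#/##/#.*
[##/##/.#/##/#.] end (terminal -1, V#4); searched ../../../#./#. to 11
suppose H passes — search the same position with V to move:
pass> [../../../#./#.] V move#1: V00:+1/#./#./../#./#.*, V01:+1/.#/.#/../#./#., V10:+1/../#./#./#./#., V11:+1/../.#/.#/#./#., V21:-1/../../.#/##/#., V31:-1/../../../##/##
pass> [#./#./../#./#.] H move#2: H20:-1/#./#./##/#./#.*
pass> [#./#./##/#./#.] V move#3: V01:+1/##/##/##/#./#.*, V31:+1/#./#./##/##/##
pass> [##/##/##/#./#.] end (terminal -1, H#4); searched ../../../#./#. to 11
for H: play +1, pass -1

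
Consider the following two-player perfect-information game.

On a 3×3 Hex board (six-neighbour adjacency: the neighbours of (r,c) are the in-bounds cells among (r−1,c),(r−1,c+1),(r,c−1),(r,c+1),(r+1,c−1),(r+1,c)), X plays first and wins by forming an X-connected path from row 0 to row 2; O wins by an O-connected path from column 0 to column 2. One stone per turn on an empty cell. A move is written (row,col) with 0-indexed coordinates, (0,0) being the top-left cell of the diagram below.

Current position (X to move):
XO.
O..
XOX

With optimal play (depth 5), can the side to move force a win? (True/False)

X winning at [XO./O../XOX]: True

p1 X@[XO./O../XOX]: (0,2)[XOX/O../XOX]+1* (1,1)[XO./OX./XOX]-1 (1,2)[XO./O.X/XOX]-1
p2 O@[XOX/O../XOX]: (1,1)[XOX/OO./XOX]-1* (1,2)[XOX/O.O/XOX]-1
p3 X@[XOX/OO./XOX]: (1,2)[XOX/OOX/XOX]+1*
p4 O@[XOX/OOX/XOX] terminal -1; root [XO./O../XOX] d5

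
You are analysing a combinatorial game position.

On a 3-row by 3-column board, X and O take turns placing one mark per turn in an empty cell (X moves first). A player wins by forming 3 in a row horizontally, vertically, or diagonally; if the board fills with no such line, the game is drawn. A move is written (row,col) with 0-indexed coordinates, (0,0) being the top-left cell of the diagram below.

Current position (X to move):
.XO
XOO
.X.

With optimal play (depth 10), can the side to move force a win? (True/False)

X winning at [.XO/XOO/.X.]: False

[.XO/XOO/.X.] X move#1: (0,0):-1/XXO/XOO/.X.*, (2,0):-1/.XO/XOO/XX., (2,2):-1/.XO/XOO/.XX
[XXO/XOO/.X.] O move#2: (2,0):+1/XXO/XOO/OX.*, (2,2):+1/XXO/XOO/.XO
[XXO/XOO/OX.] end (terminal -1, X#3); searched .XO/XOO/.X. to 10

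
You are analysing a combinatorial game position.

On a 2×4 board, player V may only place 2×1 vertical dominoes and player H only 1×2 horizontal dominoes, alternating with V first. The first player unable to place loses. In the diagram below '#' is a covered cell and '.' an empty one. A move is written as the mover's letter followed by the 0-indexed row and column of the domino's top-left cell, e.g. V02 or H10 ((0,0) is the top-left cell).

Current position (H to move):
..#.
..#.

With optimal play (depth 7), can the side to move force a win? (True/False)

H winning at [..#./..#.]: True

p1 H@[..#./..#.]: H00[###./..#.]+1* H10[..#./###.]+1
p2 V@[###./..#.]: V03[####/..##]-1*
p3 H@[####/..##]: H10[####/####]+1*
p4 V@[####/####] terminal -1; root [..#./..#.] d7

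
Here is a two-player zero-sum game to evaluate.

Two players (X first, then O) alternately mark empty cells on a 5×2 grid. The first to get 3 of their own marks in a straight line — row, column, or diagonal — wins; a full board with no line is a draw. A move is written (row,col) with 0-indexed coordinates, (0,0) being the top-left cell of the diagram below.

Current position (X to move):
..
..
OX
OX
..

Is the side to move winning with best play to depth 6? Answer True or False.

X winning at [../../OX/OX/..]: True

ply 1, X at ../../OX/OX/.. | (0,0)=-1→X./../OX/OX/..; (0,1)=-1→.X/../OX/OX/..; (1,0)=-1→../X./OX/OX/..; (1,1)=+1→../.X/OX/OX/..*; (4,0)=-1→../../OX/OX/X.; (4,1)=+1→../../OX/OX/.X
ply 2: ../.X/OX/OX/.. is terminal -1 (O); from ../../OX/OX/.. depth 6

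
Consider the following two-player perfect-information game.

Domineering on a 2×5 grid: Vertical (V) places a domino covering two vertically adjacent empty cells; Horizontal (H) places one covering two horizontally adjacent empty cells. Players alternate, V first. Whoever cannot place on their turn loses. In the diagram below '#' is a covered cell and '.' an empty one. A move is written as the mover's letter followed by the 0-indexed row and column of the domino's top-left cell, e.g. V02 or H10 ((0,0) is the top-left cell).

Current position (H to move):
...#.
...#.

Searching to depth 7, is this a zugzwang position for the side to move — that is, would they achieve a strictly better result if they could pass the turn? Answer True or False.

zugzwang(...#./...#., H) = False

p1 H@[...#./...#.]: H00[##.#./...#.]-1* H01[.###./...#.]-1 H10[...#./##.#.]-1 H11[...#./.###.]-1
p2 V@[##.#./...#.]: V02[####./..##.]+1* V04[##.##/...##]-1
p3 H@[####./..##.]: H10[####./####.]-1*
p4 V@[####./####.]: V04[#####/#####]+1*
p5 H@[#####/#####] terminal -1; root [...#./...#.] d7
if H skipped the turn, V would face:
~ p1 V@[...#./...#.]: V00[#..#./#..#.]-1 V01[.#.#./.#.#.]+1* V02[..##./..##.]-1 V04[...##/...##]-1
~ p2 H@[.#.#./.#.#.] terminal -1; root [...#./...#.] d7
compare (H): move=-1 vs pass=-1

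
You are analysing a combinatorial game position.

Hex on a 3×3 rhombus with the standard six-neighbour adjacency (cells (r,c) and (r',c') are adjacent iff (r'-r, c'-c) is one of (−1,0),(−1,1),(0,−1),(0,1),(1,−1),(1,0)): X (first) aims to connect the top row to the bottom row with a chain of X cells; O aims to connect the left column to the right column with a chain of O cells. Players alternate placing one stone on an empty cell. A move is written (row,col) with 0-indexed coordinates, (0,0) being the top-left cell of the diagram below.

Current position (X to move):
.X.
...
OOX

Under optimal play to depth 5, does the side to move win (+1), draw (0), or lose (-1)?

value(.X./.../OOX, X) = +1

[.X./.../OOX] X move#1: (0,0):-1/XX./.../OOX, (0,2):-1/.XX/.../OOX, (1,0):-1/.X./X../OOX, (1,1):-1/.X./.X./OOX, (1,2):+1/.X./..X/OOX*
[.X./..X/OOX] O move#2: (0,0):-1/OX./..X/OOX*, (0,2):-1/.XO/..X/OOX, (1,0):-1/.X./O.X/OOX, (1,1):-1/.X./.OX/OOX
[OX./..X/OOX] X move#3: (0,2):+1/OXX/..X/OOX*, (1,0):+1/OX./X.X/OOX, (1,1):+1/OX./.XX/OOX
[OXX/..X/OOX] end (terminal -1, O#4); searched .X./.../OOX to 5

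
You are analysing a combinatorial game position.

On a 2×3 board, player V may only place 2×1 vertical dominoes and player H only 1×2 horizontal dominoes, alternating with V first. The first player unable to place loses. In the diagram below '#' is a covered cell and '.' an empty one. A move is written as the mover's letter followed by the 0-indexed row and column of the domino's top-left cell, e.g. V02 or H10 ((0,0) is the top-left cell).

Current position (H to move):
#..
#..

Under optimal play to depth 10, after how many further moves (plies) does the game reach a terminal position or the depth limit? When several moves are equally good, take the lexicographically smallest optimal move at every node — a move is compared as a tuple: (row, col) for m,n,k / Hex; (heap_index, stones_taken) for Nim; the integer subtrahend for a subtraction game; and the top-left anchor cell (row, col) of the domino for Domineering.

PV length from [#../#..]: 1 ply

ply 1, H at #../#.. | H01=+1→###/#..*; H11=+1→#../###
ply 2: ###/#.. is terminal -1 (V); from #../#.. depth 10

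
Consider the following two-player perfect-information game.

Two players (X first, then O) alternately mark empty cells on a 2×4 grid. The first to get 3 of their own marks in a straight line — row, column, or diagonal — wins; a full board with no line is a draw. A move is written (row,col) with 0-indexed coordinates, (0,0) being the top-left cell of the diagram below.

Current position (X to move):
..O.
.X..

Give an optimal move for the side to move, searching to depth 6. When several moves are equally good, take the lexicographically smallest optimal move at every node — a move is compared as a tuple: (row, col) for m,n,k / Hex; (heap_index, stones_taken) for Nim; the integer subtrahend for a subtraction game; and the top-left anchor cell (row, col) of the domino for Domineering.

[..O./.X..] X move#1: (0,0):+0/X.O./.X.., (0,1):+0/.XO./.X.., (0,3):+0/..OX/.X.., (1,0):+0/..O./XX.., (1,2):+1/..O./.XX.*, (1,3):+0/..O./.X.X
[..O./.XX.] O move#2: (0,0):-1/O.O./.XX.*, (0,1):-1/.OO./.XX., (0,3):-1/..OO/.XX., (1,0):-1/..O./OXX., (1,3):-1/..O./.XXO
[O.O./.XX.] X move#3: (0,1):+1/OXO./.XX.*, (0,3):-1/O.OX/.XX., (1,0):+1/O.O./XXX., (1,3):+1/O.O./.XXX
[OXO./.XX.] O move#4: (0,3):-1/OXOO/.XX.*, (1,0):-1/OXO./OXX., (1,3):-1/OXO./.XXO
[OXOO/.XX.] X move#5: (1,0):+1/OXOO/XXX.*, (1,3):+1/OXOO/.XXX
[OXOO/XXX.] end (terminal -1, O#6); searched ..O./.X.. to 6

X's best at [..O./.X..]: (1,2)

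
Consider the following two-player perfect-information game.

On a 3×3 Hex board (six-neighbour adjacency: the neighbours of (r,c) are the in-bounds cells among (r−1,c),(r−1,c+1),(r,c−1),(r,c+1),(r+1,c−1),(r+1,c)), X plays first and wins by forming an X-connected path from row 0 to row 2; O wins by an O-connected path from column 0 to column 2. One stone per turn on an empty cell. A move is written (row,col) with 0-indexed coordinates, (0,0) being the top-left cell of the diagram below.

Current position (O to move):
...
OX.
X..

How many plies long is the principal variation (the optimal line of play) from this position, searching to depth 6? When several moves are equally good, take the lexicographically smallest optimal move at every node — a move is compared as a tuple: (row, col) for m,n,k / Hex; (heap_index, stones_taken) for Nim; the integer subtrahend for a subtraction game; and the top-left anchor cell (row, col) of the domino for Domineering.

ply 1, O at .../OX./X.. | (0,0)=-1→O../OX./X..*; (0,1)=-1→.O./OX./X..; (0,2)=-1→..O/OX./X..; (1,2)=-1→.../OXO/X..; (2,1)=-1→.../OX./XO.; (2,2)=-1→.../OX./X.O
ply 2, X at O../OX./X.. | (0,1)=+1→OX./OX./X..*; (0,2)=+1→O.X/OX./X..; (1,2)=+1→O../OXX/X..; (2,1)=+1→O../OX./XX.; (2,2)=+1→O../OX./X.X
ply 3: OX./OX./X.. is terminal -1 (O); from .../OX./X.. depth 6

PV length from [.../OX./X..]: 2 plies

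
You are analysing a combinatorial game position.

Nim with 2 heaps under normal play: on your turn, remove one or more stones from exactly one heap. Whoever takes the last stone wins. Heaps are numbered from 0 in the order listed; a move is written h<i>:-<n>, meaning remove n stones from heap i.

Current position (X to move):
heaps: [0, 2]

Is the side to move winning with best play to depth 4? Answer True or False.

p1 X@[(0,2)]: h1:-1[(0,1)]-1 h1:-2[(0,0)]+1*
p2 O@[(0,0)] terminal -1; root [(0,2)] d4

X winning at [(0,2)]: True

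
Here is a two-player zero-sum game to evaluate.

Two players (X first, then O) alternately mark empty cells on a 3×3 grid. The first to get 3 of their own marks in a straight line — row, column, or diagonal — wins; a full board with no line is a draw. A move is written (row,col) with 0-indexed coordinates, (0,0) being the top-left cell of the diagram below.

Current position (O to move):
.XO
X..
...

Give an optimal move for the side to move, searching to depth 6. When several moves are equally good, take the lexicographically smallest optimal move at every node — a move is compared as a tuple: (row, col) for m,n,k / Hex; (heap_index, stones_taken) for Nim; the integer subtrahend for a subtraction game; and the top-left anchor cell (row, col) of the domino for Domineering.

ply 1, O at .XO/X../... | (0,0)=-1→OXO/X../...; (1,1)=+0→.XO/XO./...; (1,2)=-1→.XO/X.O/...; (2,0)=-1→.XO/X../O..; (2,1)=+0→.XO/X../.O.; (2,2)=+1→.XO/X../..O*
ply 2, X at .XO/X../..O | (0,0)=-1→XXO/X../..O*; (1,1)=-1→.XO/XX./..O; (1,2)=-1→.XO/X.X/..O; (2,0)=-1→.XO/X../X.O; (2,1)=-1→.XO/X../.XO
ply 3, O at XXO/X../..O | (1,1)=-1→XXO/XO./..O; (1,2)=+1→XXO/X.O/..O*; (2,0)=+1→XXO/X../O.O; (2,1)=-1→XXO/X../.OO
ply 4: XXO/X.O/..O is terminal -1 (X); from .XO/X../... depth 6

O's best at [.XO/X../...]: (2,2)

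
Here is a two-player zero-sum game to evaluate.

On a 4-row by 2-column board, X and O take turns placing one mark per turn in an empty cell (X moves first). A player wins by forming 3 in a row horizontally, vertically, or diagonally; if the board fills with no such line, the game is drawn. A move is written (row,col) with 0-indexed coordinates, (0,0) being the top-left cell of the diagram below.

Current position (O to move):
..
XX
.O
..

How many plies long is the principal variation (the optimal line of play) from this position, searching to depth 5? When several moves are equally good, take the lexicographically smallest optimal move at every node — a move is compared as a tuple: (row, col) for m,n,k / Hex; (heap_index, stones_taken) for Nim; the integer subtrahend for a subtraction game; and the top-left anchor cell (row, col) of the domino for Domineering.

p1 O@[../XX/.O/..]: (0,0)[O./XX/.O/..]+0* (0,1)[.O/XX/.O/..]-1 (2,0)[../XX/OO/..]+0 (3,0)[../XX/.O/O.]+0 (3,1)[../XX/.O/.O]-1
p2 X@[O./XX/.O/..]: (0,1)[OX/XX/.O/..]+0* (2,0)[O./XX/XO/..]+0 (3,0)[O./XX/.O/X.]+0 (3,1)[O./XX/.O/.X]+0
p3 O@[OX/XX/.O/..]: (2,0)[OX/XX/OO/..]+0* (3,0)[OX/XX/.O/O.]+0 (3,1)[OX/XX/.O/.O]+0
p4 X@[OX/XX/OO/..]: (3,0)[OX/XX/OO/X.]+0* (3,1)[OX/XX/OO/.X]+0
p5 O@[OX/XX/OO/X.]: (3,1)[OX/XX/OO/XO]+0*
p6 X@[OX/XX/OO/XO] terminal +0; root [../XX/.O/..] d5

PV length from [../XX/.O/..]: 5 plies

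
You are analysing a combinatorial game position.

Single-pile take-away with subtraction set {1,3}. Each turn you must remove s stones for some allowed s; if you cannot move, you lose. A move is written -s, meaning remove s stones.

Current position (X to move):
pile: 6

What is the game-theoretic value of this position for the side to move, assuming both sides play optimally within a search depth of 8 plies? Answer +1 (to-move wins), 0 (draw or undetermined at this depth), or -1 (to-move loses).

[6] X move#1: -1:-1/5*, -3:-1/3
[5] O move#2: -1:+1/4*, -3:+1/2
[4] X move#3: -1:-1/3*, -3:-1/1
[3] O move#4: -1:+1/2*, -3:+1/0
[2] X move#5: -1:-1/1*
[1] O move#6: -1:+1/0*
[0] end (terminal -1, X#7); searched 6 to 8

value(6, X) = -1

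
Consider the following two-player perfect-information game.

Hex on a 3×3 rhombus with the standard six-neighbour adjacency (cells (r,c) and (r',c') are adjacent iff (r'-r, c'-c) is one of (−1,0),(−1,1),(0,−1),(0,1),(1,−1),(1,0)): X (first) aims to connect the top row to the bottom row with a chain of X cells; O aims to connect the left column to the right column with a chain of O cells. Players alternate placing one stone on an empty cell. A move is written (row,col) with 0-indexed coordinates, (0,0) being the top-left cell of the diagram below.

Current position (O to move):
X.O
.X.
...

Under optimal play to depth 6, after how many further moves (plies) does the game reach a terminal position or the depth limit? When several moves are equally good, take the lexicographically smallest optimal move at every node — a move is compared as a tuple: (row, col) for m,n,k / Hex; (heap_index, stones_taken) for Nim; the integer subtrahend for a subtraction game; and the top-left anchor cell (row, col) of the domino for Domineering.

ply 1, O at X.O/.X./... | (0,1)=-1→XOO/.X./...*; (1,0)=-1→X.O/OX./...; (1,2)=-1→X.O/.XO/...; (2,0)=-1→X.O/.X./O..; (2,1)=-1→X.O/.X./.O.; (2,2)=-1→X.O/.X./..O
ply 2, X at XOO/.X./... | (1,0)=+1→XOO/XX./...*; (1,2)=-1→XOO/.XX/...; (2,0)=-1→XOO/.X./X..; (2,1)=-1→XOO/.X./.X.; (2,2)=-1→XOO/.X./..X
ply 3, O at XOO/XX./... | (1,2)=-1→XOO/XXO/...*; (2,0)=-1→XOO/XX./O..; (2,1)=-1→XOO/XX./.O.; (2,2)=-1→XOO/XX./..O
ply 4, X at XOO/XXO/... | (2,0)=+1→XOO/XXO/X..*; (2,1)=+1→XOO/XXO/.X.; (2,2)=+1→XOO/XXO/..X
ply 5: XOO/XXO/X.. is terminal -1 (O); from X.O/.X./... depth 6

PV length from [X.O/.X./...]: 4 plies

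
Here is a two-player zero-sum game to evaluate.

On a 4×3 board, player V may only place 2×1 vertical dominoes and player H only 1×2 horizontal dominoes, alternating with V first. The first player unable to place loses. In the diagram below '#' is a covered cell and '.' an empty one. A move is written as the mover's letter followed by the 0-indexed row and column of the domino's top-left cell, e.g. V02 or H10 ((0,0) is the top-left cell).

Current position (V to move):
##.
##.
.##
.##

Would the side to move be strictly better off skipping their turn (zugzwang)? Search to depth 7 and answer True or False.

zugzwang(##./##./.##/.##, V) = False

[##./##./.##/.##] V move#1: V02:+1/###/###/.##/.##*, V20:+1/##./##./###/###
[###/###/.##/.##] end (terminal -1, H#2); searched ##./##./.##/.## to 7
suppose V passes — search the same position with H to move:
pass> [##./##./.##/.##] end (terminal -1, H#1); searched ##./##./.##/.## to 7
for V: play +1, pass +1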